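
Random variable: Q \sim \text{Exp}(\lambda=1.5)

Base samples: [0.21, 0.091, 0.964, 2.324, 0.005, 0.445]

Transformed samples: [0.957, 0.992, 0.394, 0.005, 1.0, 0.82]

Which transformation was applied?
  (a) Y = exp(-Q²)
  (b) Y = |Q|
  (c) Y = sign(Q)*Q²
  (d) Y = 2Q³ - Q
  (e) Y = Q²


Checking option (a) Y = exp(-Q²):
  Q = 0.21 -> Y = 0.957 ✓
  Q = 0.091 -> Y = 0.992 ✓
  Q = 0.964 -> Y = 0.394 ✓
All samples match this transformation.

(a) exp(-Q²)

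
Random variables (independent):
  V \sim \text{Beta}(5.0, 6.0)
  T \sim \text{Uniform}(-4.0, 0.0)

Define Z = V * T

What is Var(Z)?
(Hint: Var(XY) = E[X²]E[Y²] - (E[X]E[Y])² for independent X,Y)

Var(XY) = E[X²]E[Y²] - (E[X]E[Y])²
E[V] = 0.45454545, Var(V) = 0.020661157
E[T] = -2, Var(T) = 1.3333333
E[V²] = 0.020661157 + 0.45454545² = 0.22727273
E[T²] = 1.3333333 + (-2)² = 5.3333333
Var(Z) = 0.22727273*5.3333333 - (0.45454545*(-2))²
= 1.2121212 - 0.82644628 = 0.38567493

0.38567493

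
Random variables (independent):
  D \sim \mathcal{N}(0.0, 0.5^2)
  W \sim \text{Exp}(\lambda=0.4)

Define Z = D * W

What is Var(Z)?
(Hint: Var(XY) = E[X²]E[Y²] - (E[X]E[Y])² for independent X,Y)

Var(XY) = E[X²]E[Y²] - (E[X]E[Y])²
E[D] = 0, Var(D) = 0.25
E[W] = 2.5, Var(W) = 6.25
E[D²] = 0.25 + 0² = 0.25
E[W²] = 6.25 + 2.5² = 12.5
Var(Z) = 0.25*12.5 - (0*2.5)²
= 3.125 - 0 = 3.125

3.125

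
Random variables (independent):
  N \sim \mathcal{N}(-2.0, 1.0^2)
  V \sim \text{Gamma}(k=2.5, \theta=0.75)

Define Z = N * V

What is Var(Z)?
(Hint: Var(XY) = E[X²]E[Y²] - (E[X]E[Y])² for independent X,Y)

Var(XY) = E[X²]E[Y²] - (E[X]E[Y])²
E[N] = -2, Var(N) = 1
E[V] = 1.875, Var(V) = 1.40625
E[N²] = 1 + (-2)² = 5
E[V²] = 1.40625 + 1.875² = 4.921875
Var(Z) = 5*4.921875 - (-2*1.875)²
= 24.609375 - 14.0625 = 10.546875

10.546875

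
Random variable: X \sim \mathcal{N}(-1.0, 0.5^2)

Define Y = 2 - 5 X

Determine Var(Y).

For Y = aX + b: Var(Y) = a² * Var(X)
Var(X) = 0.5^2 = 0.25
Var(Y) = (-5)² * 0.25 = 25 * 0.25 = 6.25

6.25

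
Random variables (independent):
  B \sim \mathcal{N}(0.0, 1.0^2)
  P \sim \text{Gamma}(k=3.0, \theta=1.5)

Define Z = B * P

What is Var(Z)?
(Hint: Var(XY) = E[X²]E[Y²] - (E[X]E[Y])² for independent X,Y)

Var(XY) = E[X²]E[Y²] - (E[X]E[Y])²
E[B] = 0, Var(B) = 1
E[P] = 4.5, Var(P) = 6.75
E[B²] = 1 + 0² = 1
E[P²] = 6.75 + 4.5² = 27
Var(Z) = 1*27 - (0*4.5)²
= 27 - 0 = 27

27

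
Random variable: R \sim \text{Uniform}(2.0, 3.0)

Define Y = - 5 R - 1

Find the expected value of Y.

For Y = -5R - 1:
E[Y] = -5 * E[R] - 1
E[R] = (2 + 3)/2 = 2.5
E[Y] = -5 * 2.5 - 1 = -13.5

-13.5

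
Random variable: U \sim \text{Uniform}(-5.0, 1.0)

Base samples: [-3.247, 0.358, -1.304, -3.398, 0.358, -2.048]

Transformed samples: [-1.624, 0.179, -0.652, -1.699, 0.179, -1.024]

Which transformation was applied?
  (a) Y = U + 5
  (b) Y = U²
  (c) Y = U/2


Checking option (c) Y = U/2:
  U = -3.247 -> Y = -1.624 ✓
  U = 0.358 -> Y = 0.179 ✓
  U = -1.304 -> Y = -0.652 ✓
All samples match this transformation.

(c) U/2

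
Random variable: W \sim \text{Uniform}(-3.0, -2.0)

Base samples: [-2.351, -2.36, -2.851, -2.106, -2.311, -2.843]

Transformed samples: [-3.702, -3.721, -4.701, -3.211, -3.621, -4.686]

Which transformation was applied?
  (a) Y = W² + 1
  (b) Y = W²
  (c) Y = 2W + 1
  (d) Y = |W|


Checking option (c) Y = 2W + 1:
  W = -2.351 -> Y = -3.702 ✓
  W = -2.36 -> Y = -3.721 ✓
  W = -2.851 -> Y = -4.701 ✓
All samples match this transformation.

(c) 2W + 1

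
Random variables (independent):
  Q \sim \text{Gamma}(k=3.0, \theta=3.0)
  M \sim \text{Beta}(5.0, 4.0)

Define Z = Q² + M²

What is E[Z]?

E[Z] = E[Q²] + E[M²]
E[Q²] = Var(Q) + E[Q]² = 27 + 81 = 108
E[M²] = Var(M) + E[M]² = 0.024691358 + 0.30864198 = 0.33333333
E[Z] = 108 + 0.33333333 = 108.33333

108.33333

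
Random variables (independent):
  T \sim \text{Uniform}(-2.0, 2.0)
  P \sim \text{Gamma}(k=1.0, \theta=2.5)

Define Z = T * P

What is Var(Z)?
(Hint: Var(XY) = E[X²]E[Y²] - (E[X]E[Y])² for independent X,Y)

Var(XY) = E[X²]E[Y²] - (E[X]E[Y])²
E[T] = 0, Var(T) = 1.3333333
E[P] = 2.5, Var(P) = 6.25
E[T²] = 1.3333333 + 0² = 1.3333333
E[P²] = 6.25 + 2.5² = 12.5
Var(Z) = 1.3333333*12.5 - (0*2.5)²
= 16.666667 - 0 = 16.666667

16.666667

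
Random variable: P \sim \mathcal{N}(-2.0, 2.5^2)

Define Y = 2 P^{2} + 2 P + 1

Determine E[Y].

E[Y] = 2*E[P²] + 2*E[P] + 1
E[P] = -2
E[P²] = Var(P) + (E[P])² = 6.25 + 4 = 10.25
E[Y] = 2*10.25 + 2*(-2) + 1 = 17.5

17.5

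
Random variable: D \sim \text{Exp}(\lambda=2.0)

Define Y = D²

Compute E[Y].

Using E[X²] = Var(X) + (E[X])²:
E[D] = 0.5
Var(D) = 1/2.0^2 = 0.25
E[D²] = 0.25 + 0.5² = 0.25 + 0.25 = 0.5

0.5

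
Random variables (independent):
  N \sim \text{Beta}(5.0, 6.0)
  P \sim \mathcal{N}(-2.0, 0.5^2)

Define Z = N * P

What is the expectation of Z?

For independent RVs: E[XY] = E[X]*E[Y]
E[N] = 0.45454545
E[P] = -2
E[Z] = 0.45454545 * (-2) = -0.90909091

-0.90909091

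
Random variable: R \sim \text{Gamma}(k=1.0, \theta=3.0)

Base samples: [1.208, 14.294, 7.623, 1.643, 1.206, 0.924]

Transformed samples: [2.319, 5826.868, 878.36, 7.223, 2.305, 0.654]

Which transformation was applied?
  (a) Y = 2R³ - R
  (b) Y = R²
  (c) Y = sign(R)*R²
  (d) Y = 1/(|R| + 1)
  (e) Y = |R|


Checking option (a) Y = 2R³ - R:
  R = 1.208 -> Y = 2.319 ✓
  R = 14.294 -> Y = 5826.868 ✓
  R = 7.623 -> Y = 878.36 ✓
All samples match this transformation.

(a) 2R³ - R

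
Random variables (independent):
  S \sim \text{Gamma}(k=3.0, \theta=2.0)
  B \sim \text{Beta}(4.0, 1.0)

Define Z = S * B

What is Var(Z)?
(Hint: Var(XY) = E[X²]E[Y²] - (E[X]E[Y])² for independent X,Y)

Var(XY) = E[X²]E[Y²] - (E[X]E[Y])²
E[S] = 6, Var(S) = 12
E[B] = 0.8, Var(B) = 0.026666667
E[S²] = 12 + 6² = 48
E[B²] = 0.026666667 + 0.8² = 0.66666667
Var(Z) = 48*0.66666667 - (6*0.8)²
= 32 - 23.04 = 8.96

8.96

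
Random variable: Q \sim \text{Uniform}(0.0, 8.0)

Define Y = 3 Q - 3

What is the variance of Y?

For Y = aQ + b: Var(Y) = a² * Var(Q)
Var(Q) = (8 - 0)^2/12 = 5.3333333
Var(Y) = 3² * 5.3333333 = 9 * 5.3333333 = 48

48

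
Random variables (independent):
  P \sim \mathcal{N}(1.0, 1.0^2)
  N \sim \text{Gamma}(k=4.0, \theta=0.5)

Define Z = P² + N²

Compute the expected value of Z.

E[Z] = E[P²] + E[N²]
E[P²] = Var(P) + E[P]² = 1 + 1 = 2
E[N²] = Var(N) + E[N]² = 1 + 4 = 5
E[Z] = 2 + 5 = 7

7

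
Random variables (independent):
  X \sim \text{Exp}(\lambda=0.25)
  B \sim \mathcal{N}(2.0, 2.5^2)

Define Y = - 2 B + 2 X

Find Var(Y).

For independent RVs: Var(aX + bY) = a²Var(X) + b²Var(Y)
Var(X) = 16
Var(B) = 6.25
Var(Y) = 2²*16 + (-2)²*6.25
= 4*16 + 4*6.25 = 89

89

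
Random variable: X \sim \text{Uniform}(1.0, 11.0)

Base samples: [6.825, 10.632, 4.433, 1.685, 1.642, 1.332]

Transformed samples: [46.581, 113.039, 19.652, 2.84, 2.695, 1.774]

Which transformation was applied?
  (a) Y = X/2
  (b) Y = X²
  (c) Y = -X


Checking option (b) Y = X²:
  X = 6.825 -> Y = 46.581 ✓
  X = 10.632 -> Y = 113.039 ✓
  X = 4.433 -> Y = 19.652 ✓
All samples match this transformation.

(b) X²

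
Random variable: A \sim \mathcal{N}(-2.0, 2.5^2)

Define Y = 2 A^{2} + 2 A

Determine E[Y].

E[Y] = 2*E[A²] + 2*E[A]
E[A] = -2
E[A²] = Var(A) + (E[A])² = 6.25 + 4 = 10.25
E[Y] = 2*10.25 + 2*(-2) = 16.5

16.5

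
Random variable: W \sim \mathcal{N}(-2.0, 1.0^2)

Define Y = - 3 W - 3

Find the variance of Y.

For Y = aW + b: Var(Y) = a² * Var(W)
Var(W) = 1.0^2 = 1
Var(Y) = (-3)² * 1 = 9 * 1 = 9

9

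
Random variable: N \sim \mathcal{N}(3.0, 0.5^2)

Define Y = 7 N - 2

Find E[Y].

For Y = 7N - 2:
E[Y] = 7 * E[N] - 2
E[N] = 3.0 = 3
E[Y] = 7 * 3 - 2 = 19

19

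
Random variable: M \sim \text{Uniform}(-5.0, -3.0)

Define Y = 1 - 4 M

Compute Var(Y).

For Y = aM + b: Var(Y) = a² * Var(M)
Var(M) = (-3 + 5)^2/12 = 0.33333333
Var(Y) = (-4)² * 0.33333333 = 16 * 0.33333333 = 5.3333333

5.3333333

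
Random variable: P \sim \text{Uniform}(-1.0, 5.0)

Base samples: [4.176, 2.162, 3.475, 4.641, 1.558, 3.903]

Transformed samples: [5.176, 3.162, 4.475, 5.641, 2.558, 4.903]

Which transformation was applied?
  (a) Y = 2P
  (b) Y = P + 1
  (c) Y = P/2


Checking option (b) Y = P + 1:
  P = 4.176 -> Y = 5.176 ✓
  P = 2.162 -> Y = 3.162 ✓
  P = 3.475 -> Y = 4.475 ✓
All samples match this transformation.

(b) P + 1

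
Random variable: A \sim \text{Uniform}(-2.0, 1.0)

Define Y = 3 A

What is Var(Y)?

For Y = aA + b: Var(Y) = a² * Var(A)
Var(A) = (1 + 2)^2/12 = 0.75
Var(Y) = 3² * 0.75 = 9 * 0.75 = 6.75

6.75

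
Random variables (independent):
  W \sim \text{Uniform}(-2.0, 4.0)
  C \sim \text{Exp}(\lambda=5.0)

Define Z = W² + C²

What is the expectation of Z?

E[Z] = E[W²] + E[C²]
E[W²] = Var(W) + E[W]² = 3 + 1 = 4
E[C²] = Var(C) + E[C]² = 0.04 + 0.04 = 0.08
E[Z] = 4 + 0.08 = 4.08

4.08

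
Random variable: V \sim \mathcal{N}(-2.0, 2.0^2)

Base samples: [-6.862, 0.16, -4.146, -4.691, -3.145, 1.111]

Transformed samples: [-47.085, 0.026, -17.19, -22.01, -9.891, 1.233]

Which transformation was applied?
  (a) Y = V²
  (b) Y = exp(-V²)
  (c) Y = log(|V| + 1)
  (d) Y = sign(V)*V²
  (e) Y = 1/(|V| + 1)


Checking option (d) Y = sign(V)*V²:
  V = -6.862 -> Y = -47.085 ✓
  V = 0.16 -> Y = 0.026 ✓
  V = -4.146 -> Y = -17.19 ✓
All samples match this transformation.

(d) sign(V)*V²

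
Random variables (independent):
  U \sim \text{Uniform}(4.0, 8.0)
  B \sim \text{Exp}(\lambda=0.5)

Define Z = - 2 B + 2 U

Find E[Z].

E[Z] = 2*E[U] - 2*E[B]
E[U] = 6
E[B] = 2
E[Z] = 2*6 - 2*2 = 8

8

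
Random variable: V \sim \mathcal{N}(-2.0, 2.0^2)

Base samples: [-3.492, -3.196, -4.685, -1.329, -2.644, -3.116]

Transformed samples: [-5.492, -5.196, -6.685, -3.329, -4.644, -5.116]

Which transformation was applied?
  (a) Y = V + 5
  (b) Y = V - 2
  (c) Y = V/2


Checking option (b) Y = V - 2:
  V = -3.492 -> Y = -5.492 ✓
  V = -3.196 -> Y = -5.196 ✓
  V = -4.685 -> Y = -6.685 ✓
All samples match this transformation.

(b) V - 2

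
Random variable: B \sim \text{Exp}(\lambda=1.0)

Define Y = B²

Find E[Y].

Using E[X²] = Var(X) + (E[X])²:
E[B] = 1
Var(B) = 1/1.0^2 = 1
E[B²] = 1 + 1² = 1 + 1 = 2

2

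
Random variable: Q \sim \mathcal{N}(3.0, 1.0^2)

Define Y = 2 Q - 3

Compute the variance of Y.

For Y = aQ + b: Var(Y) = a² * Var(Q)
Var(Q) = 1.0^2 = 1
Var(Y) = 2² * 1 = 4 * 1 = 4

4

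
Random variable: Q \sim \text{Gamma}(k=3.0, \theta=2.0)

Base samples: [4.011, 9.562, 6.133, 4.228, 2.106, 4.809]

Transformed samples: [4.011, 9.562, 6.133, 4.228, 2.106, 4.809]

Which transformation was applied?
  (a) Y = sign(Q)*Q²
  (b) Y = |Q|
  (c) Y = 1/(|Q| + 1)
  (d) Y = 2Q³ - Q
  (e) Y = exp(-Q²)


Checking option (b) Y = |Q|:
  Q = 4.011 -> Y = 4.011 ✓
  Q = 9.562 -> Y = 9.562 ✓
  Q = 6.133 -> Y = 6.133 ✓
All samples match this transformation.

(b) |Q|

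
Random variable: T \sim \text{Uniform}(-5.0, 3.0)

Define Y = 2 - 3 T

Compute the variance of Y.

For Y = aT + b: Var(Y) = a² * Var(T)
Var(T) = (3 + 5)^2/12 = 5.3333333
Var(Y) = (-3)² * 5.3333333 = 9 * 5.3333333 = 48

48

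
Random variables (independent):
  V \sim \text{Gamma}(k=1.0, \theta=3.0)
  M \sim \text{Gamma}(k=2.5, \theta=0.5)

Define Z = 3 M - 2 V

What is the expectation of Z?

E[Z] = -2*E[V] + 3*E[M]
E[V] = 3
E[M] = 1.25
E[Z] = -2*3 + 3*1.25 = -2.25

-2.25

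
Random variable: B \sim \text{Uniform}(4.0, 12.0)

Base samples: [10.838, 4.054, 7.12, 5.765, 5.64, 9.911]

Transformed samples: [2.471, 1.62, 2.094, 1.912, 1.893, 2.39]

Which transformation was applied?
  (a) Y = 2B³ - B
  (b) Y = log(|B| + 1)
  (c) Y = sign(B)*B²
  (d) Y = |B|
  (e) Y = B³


Checking option (b) Y = log(|B| + 1):
  B = 10.838 -> Y = 2.471 ✓
  B = 4.054 -> Y = 1.62 ✓
  B = 7.12 -> Y = 2.094 ✓
All samples match this transformation.

(b) log(|B| + 1)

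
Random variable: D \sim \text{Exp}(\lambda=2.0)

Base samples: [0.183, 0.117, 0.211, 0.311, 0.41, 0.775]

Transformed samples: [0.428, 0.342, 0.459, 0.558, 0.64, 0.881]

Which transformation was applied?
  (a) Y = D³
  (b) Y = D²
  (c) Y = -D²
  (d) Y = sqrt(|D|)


Checking option (d) Y = sqrt(|D|):
  D = 0.183 -> Y = 0.428 ✓
  D = 0.117 -> Y = 0.342 ✓
  D = 0.211 -> Y = 0.459 ✓
All samples match this transformation.

(d) sqrt(|D|)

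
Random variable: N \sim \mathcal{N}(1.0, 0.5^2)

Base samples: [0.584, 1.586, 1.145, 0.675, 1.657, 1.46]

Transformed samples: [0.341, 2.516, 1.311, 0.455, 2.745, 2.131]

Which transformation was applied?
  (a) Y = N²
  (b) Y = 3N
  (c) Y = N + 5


Checking option (a) Y = N²:
  N = 0.584 -> Y = 0.341 ✓
  N = 1.586 -> Y = 2.516 ✓
  N = 1.145 -> Y = 1.311 ✓
All samples match this transformation.

(a) N²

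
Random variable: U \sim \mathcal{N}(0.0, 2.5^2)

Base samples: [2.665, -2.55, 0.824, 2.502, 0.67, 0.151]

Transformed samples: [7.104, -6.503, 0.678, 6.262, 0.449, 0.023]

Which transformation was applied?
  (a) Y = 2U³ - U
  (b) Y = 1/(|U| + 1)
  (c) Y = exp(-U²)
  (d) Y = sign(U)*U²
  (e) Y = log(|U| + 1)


Checking option (d) Y = sign(U)*U²:
  U = 2.665 -> Y = 7.104 ✓
  U = -2.55 -> Y = -6.503 ✓
  U = 0.824 -> Y = 0.678 ✓
All samples match this transformation.

(d) sign(U)*U²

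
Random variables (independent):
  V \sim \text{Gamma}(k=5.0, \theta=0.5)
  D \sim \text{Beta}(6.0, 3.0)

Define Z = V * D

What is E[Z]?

For independent RVs: E[XY] = E[X]*E[Y]
E[V] = 2.5
E[D] = 0.66666667
E[Z] = 2.5 * 0.66666667 = 1.6666667

1.6666667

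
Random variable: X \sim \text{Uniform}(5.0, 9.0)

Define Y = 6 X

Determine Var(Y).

For Y = aX + b: Var(Y) = a² * Var(X)
Var(X) = (9 - 5)^2/12 = 1.3333333
Var(Y) = 6² * 1.3333333 = 36 * 1.3333333 = 48

48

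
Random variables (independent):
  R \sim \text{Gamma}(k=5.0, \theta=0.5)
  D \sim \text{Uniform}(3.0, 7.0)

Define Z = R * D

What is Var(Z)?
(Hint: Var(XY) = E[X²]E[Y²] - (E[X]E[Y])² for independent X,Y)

Var(XY) = E[X²]E[Y²] - (E[X]E[Y])²
E[R] = 2.5, Var(R) = 1.25
E[D] = 5, Var(D) = 1.3333333
E[R²] = 1.25 + 2.5² = 7.5
E[D²] = 1.3333333 + 5² = 26.333333
Var(Z) = 7.5*26.333333 - (2.5*5)²
= 197.5 - 156.25 = 41.25

41.25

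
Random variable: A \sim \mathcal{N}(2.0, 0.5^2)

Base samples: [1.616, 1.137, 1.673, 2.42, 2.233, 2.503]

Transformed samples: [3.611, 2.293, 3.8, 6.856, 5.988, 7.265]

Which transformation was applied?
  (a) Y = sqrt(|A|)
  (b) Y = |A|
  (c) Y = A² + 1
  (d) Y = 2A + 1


Checking option (c) Y = A² + 1:
  A = 1.616 -> Y = 3.611 ✓
  A = 1.137 -> Y = 2.293 ✓
  A = 1.673 -> Y = 3.8 ✓
All samples match this transformation.

(c) A² + 1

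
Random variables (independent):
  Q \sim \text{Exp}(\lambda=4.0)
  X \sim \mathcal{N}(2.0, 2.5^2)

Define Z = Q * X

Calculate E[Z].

For independent RVs: E[XY] = E[X]*E[Y]
E[Q] = 0.25
E[X] = 2
E[Z] = 0.25 * 2 = 0.5

0.5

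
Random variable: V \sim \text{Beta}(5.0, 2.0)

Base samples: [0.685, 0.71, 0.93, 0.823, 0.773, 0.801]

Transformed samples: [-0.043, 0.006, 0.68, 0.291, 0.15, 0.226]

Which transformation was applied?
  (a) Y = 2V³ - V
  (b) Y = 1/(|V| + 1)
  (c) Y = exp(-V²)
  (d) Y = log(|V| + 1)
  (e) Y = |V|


Checking option (a) Y = 2V³ - V:
  V = 0.685 -> Y = -0.043 ✓
  V = 0.71 -> Y = 0.006 ✓
  V = 0.93 -> Y = 0.68 ✓
All samples match this transformation.

(a) 2V³ - V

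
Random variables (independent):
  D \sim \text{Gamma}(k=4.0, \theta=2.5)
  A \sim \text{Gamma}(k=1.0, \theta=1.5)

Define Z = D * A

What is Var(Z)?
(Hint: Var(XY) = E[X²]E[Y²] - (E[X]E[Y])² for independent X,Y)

Var(XY) = E[X²]E[Y²] - (E[X]E[Y])²
E[D] = 10, Var(D) = 25
E[A] = 1.5, Var(A) = 2.25
E[D²] = 25 + 10² = 125
E[A²] = 2.25 + 1.5² = 4.5
Var(Z) = 125*4.5 - (10*1.5)²
= 562.5 - 225 = 337.5

337.5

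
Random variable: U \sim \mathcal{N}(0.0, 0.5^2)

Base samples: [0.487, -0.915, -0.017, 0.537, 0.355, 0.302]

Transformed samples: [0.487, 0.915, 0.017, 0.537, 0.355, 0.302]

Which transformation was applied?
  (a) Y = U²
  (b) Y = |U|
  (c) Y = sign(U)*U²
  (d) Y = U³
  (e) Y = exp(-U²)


Checking option (b) Y = |U|:
  U = 0.487 -> Y = 0.487 ✓
  U = -0.915 -> Y = 0.915 ✓
  U = -0.017 -> Y = 0.017 ✓
All samples match this transformation.

(b) |U|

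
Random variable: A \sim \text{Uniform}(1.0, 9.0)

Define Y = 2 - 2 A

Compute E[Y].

For Y = -2A + 2:
E[Y] = -2 * E[A] + 2
E[A] = (1 + 9)/2 = 5
E[Y] = -2 * 5 + 2 = -8

-8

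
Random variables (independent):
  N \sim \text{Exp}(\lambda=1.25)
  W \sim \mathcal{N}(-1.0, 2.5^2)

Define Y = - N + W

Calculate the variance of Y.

For independent RVs: Var(aX + bY) = a²Var(X) + b²Var(Y)
Var(N) = 0.64
Var(W) = 6.25
Var(Y) = (-1)²*0.64 + 1²*6.25
= 1*0.64 + 1*6.25 = 6.89

6.89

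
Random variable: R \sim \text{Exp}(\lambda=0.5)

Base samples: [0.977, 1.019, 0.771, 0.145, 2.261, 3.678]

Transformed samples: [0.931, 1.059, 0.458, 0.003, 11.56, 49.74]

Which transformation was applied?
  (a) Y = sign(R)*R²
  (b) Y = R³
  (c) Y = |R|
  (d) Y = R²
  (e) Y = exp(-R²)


Checking option (b) Y = R³:
  R = 0.977 -> Y = 0.931 ✓
  R = 1.019 -> Y = 1.059 ✓
  R = 0.771 -> Y = 0.458 ✓
All samples match this transformation.

(b) R³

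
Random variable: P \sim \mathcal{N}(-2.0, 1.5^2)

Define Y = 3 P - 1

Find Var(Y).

For Y = aP + b: Var(Y) = a² * Var(P)
Var(P) = 1.5^2 = 2.25
Var(Y) = 3² * 2.25 = 9 * 2.25 = 20.25

20.25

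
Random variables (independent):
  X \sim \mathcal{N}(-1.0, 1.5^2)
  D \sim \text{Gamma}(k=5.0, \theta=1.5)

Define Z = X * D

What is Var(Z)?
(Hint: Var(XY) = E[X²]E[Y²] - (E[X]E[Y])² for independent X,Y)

Var(XY) = E[X²]E[Y²] - (E[X]E[Y])²
E[X] = -1, Var(X) = 2.25
E[D] = 7.5, Var(D) = 11.25
E[X²] = 2.25 + (-1)² = 3.25
E[D²] = 11.25 + 7.5² = 67.5
Var(Z) = 3.25*67.5 - (-1*7.5)²
= 219.375 - 56.25 = 163.125

163.125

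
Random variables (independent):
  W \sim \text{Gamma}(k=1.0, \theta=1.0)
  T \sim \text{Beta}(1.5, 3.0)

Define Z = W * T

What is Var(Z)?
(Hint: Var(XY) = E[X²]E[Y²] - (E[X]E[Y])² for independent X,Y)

Var(XY) = E[X²]E[Y²] - (E[X]E[Y])²
E[W] = 1, Var(W) = 1
E[T] = 0.33333333, Var(T) = 0.04040404
E[W²] = 1 + 1² = 2
E[T²] = 0.04040404 + 0.33333333² = 0.15151515
Var(Z) = 2*0.15151515 - (1*0.33333333)²
= 0.3030303 - 0.11111111 = 0.19191919

0.19191919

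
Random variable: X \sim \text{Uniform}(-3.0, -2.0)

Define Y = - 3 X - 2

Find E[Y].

For Y = -3X - 2:
E[Y] = -3 * E[X] - 2
E[X] = (-3 - 2)/2 = -2.5
E[Y] = -3 * (-2.5) - 2 = 5.5

5.5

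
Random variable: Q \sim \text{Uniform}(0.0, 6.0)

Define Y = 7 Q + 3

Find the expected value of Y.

For Y = 7Q + 3:
E[Y] = 7 * E[Q] + 3
E[Q] = (0 + 6)/2 = 3
E[Y] = 7 * 3 + 3 = 24

24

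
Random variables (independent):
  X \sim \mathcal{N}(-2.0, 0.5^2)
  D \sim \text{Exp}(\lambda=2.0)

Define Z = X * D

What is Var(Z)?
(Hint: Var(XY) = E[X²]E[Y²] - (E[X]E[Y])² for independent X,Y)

Var(XY) = E[X²]E[Y²] - (E[X]E[Y])²
E[X] = -2, Var(X) = 0.25
E[D] = 0.5, Var(D) = 0.25
E[X²] = 0.25 + (-2)² = 4.25
E[D²] = 0.25 + 0.5² = 0.5
Var(Z) = 4.25*0.5 - (-2*0.5)²
= 2.125 - 1 = 1.125

1.125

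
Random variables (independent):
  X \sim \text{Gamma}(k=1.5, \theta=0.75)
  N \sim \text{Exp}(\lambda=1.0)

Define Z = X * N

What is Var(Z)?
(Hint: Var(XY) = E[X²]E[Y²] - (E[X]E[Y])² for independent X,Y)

Var(XY) = E[X²]E[Y²] - (E[X]E[Y])²
E[X] = 1.125, Var(X) = 0.84375
E[N] = 1, Var(N) = 1
E[X²] = 0.84375 + 1.125² = 2.109375
E[N²] = 1 + 1² = 2
Var(Z) = 2.109375*2 - (1.125*1)²
= 4.21875 - 1.265625 = 2.953125

2.953125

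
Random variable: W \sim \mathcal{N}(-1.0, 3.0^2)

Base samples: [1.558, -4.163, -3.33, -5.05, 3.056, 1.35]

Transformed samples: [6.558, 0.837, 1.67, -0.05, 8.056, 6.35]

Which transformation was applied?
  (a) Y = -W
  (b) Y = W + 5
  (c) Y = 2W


Checking option (b) Y = W + 5:
  W = 1.558 -> Y = 6.558 ✓
  W = -4.163 -> Y = 0.837 ✓
  W = -3.33 -> Y = 1.67 ✓
All samples match this transformation.

(b) W + 5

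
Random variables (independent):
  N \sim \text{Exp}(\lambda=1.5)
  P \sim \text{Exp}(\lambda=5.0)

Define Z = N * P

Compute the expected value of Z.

For independent RVs: E[XY] = E[X]*E[Y]
E[N] = 0.66666667
E[P] = 0.2
E[Z] = 0.66666667 * 0.2 = 0.13333333

0.13333333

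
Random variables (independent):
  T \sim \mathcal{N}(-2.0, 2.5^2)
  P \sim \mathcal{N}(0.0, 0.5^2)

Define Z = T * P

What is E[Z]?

For independent RVs: E[XY] = E[X]*E[Y]
E[T] = -2
E[P] = 0
E[Z] = -2 * 0 = 0

0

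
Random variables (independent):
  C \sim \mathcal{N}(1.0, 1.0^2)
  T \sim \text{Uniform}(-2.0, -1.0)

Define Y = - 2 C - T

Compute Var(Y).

For independent RVs: Var(aX + bY) = a²Var(X) + b²Var(Y)
Var(C) = 1
Var(T) = 0.083333333
Var(Y) = (-2)²*1 + (-1)²*0.083333333
= 4*1 + 1*0.083333333 = 4.0833333

4.0833333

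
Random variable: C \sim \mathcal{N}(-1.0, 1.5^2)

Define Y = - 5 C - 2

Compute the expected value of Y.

For Y = -5C - 2:
E[Y] = -5 * E[C] - 2
E[C] = -1.0 = -1
E[Y] = -5 * (-1) - 2 = 3

3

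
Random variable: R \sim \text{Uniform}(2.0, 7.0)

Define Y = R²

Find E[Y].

Using E[X²] = Var(X) + (E[X])²:
E[R] = 4.5
Var(R) = (7 - 2)^2/12 = 2.0833333
E[R²] = 2.0833333 + 4.5² = 2.0833333 + 20.25 = 22.333333

22.333333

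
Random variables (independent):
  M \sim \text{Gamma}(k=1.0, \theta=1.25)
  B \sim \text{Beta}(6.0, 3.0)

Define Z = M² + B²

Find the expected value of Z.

E[Z] = E[M²] + E[B²]
E[M²] = Var(M) + E[M]² = 1.5625 + 1.5625 = 3.125
E[B²] = Var(B) + E[B]² = 0.022222222 + 0.44444444 = 0.46666667
E[Z] = 3.125 + 0.46666667 = 3.5916667

3.5916667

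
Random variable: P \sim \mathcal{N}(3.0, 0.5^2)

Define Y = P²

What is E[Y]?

Using E[X²] = Var(X) + (E[X])²:
E[P] = 3
Var(P) = 0.5^2 = 0.25
E[P²] = 0.25 + 3² = 0.25 + 9 = 9.25

9.25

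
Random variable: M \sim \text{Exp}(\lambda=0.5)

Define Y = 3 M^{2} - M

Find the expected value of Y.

E[Y] = 3*E[M²] - 1*E[M]
E[M] = 2
E[M²] = Var(M) + (E[M])² = 4 + 4 = 8
E[Y] = 3*8 - 1*2 = 22

22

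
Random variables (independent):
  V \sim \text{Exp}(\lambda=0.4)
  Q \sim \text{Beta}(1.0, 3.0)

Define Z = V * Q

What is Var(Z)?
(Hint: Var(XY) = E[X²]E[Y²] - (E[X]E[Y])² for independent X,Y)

Var(XY) = E[X²]E[Y²] - (E[X]E[Y])²
E[V] = 2.5, Var(V) = 6.25
E[Q] = 0.25, Var(Q) = 0.0375
E[V²] = 6.25 + 2.5² = 12.5
E[Q²] = 0.0375 + 0.25² = 0.1
Var(Z) = 12.5*0.1 - (2.5*0.25)²
= 1.25 - 0.390625 = 0.859375

0.859375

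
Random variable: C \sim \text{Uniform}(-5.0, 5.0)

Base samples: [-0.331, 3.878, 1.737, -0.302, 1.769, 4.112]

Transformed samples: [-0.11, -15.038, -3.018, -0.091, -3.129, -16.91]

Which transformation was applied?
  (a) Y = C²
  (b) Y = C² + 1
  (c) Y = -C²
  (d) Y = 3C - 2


Checking option (c) Y = -C²:
  C = -0.331 -> Y = -0.11 ✓
  C = 3.878 -> Y = -15.038 ✓
  C = 1.737 -> Y = -3.018 ✓
All samples match this transformation.

(c) -C²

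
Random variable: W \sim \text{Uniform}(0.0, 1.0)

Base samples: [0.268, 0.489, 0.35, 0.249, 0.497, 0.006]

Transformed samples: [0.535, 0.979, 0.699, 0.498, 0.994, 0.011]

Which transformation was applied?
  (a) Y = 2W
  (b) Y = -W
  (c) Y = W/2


Checking option (a) Y = 2W:
  W = 0.268 -> Y = 0.535 ✓
  W = 0.489 -> Y = 0.979 ✓
  W = 0.35 -> Y = 0.699 ✓
All samples match this transformation.

(a) 2W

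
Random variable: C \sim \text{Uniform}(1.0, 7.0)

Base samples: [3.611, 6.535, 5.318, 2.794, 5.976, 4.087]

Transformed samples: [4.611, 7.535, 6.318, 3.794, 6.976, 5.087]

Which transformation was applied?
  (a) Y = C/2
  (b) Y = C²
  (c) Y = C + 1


Checking option (c) Y = C + 1:
  C = 3.611 -> Y = 4.611 ✓
  C = 6.535 -> Y = 7.535 ✓
  C = 5.318 -> Y = 6.318 ✓
All samples match this transformation.

(c) C + 1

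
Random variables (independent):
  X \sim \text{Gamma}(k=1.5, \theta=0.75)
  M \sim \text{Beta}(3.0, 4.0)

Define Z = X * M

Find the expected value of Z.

For independent RVs: E[XY] = E[X]*E[Y]
E[X] = 1.125
E[M] = 0.42857143
E[Z] = 1.125 * 0.42857143 = 0.48214286

0.48214286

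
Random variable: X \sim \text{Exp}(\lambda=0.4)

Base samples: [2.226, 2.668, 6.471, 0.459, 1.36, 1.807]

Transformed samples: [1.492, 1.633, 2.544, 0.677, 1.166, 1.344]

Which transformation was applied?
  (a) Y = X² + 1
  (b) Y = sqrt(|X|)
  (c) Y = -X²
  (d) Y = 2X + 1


Checking option (b) Y = sqrt(|X|):
  X = 2.226 -> Y = 1.492 ✓
  X = 2.668 -> Y = 1.633 ✓
  X = 6.471 -> Y = 2.544 ✓
All samples match this transformation.

(b) sqrt(|X|)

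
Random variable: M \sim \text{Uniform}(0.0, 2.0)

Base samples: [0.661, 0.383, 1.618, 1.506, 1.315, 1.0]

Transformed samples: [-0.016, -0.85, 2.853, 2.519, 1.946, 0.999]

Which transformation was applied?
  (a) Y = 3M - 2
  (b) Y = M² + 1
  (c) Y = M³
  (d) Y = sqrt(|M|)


Checking option (a) Y = 3M - 2:
  M = 0.661 -> Y = -0.016 ✓
  M = 0.383 -> Y = -0.85 ✓
  M = 1.618 -> Y = 2.853 ✓
All samples match this transformation.

(a) 3M - 2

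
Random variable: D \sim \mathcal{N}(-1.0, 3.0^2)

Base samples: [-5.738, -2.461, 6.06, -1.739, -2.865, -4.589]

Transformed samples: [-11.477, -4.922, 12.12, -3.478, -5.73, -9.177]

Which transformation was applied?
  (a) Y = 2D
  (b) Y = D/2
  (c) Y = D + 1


Checking option (a) Y = 2D:
  D = -5.738 -> Y = -11.477 ✓
  D = -2.461 -> Y = -4.922 ✓
  D = 6.06 -> Y = 12.12 ✓
All samples match this transformation.

(a) 2D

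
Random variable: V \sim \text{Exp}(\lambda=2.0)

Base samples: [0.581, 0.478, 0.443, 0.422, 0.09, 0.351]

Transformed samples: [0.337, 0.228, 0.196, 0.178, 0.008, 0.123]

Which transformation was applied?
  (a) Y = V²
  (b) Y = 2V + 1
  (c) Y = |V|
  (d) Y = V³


Checking option (a) Y = V²:
  V = 0.581 -> Y = 0.337 ✓
  V = 0.478 -> Y = 0.228 ✓
  V = 0.443 -> Y = 0.196 ✓
All samples match this transformation.

(a) V²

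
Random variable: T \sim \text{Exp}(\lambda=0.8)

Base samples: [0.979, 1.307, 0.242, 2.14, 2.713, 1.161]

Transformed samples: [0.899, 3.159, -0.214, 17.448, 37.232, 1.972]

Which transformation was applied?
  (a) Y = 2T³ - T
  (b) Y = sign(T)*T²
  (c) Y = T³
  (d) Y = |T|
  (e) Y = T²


Checking option (a) Y = 2T³ - T:
  T = 0.979 -> Y = 0.899 ✓
  T = 1.307 -> Y = 3.159 ✓
  T = 0.242 -> Y = -0.214 ✓
All samples match this transformation.

(a) 2T³ - T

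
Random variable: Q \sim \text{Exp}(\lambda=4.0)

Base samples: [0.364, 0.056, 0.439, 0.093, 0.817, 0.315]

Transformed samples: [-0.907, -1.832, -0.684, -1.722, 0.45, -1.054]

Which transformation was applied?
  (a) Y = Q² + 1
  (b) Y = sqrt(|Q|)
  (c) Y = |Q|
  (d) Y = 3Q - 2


Checking option (d) Y = 3Q - 2:
  Q = 0.364 -> Y = -0.907 ✓
  Q = 0.056 -> Y = -1.832 ✓
  Q = 0.439 -> Y = -0.684 ✓
All samples match this transformation.

(d) 3Q - 2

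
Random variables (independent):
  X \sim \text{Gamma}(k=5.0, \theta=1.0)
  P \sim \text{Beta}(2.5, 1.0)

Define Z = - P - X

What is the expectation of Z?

E[Z] = -1*E[X] - 1*E[P]
E[X] = 5
E[P] = 0.71428571
E[Z] = -1*5 - 1*0.71428571 = -5.7142857

-5.7142857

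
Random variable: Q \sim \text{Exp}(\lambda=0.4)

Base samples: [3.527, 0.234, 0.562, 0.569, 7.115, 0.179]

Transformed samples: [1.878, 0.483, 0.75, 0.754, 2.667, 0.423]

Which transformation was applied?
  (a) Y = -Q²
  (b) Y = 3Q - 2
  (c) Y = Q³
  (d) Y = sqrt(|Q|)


Checking option (d) Y = sqrt(|Q|):
  Q = 3.527 -> Y = 1.878 ✓
  Q = 0.234 -> Y = 0.483 ✓
  Q = 0.562 -> Y = 0.75 ✓
All samples match this transformation.

(d) sqrt(|Q|)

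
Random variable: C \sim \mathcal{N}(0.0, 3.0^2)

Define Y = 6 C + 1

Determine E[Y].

For Y = 6C + 1:
E[Y] = 6 * E[C] + 1
E[C] = 0.0 = 0
E[Y] = 6 * 0 + 1 = 1

1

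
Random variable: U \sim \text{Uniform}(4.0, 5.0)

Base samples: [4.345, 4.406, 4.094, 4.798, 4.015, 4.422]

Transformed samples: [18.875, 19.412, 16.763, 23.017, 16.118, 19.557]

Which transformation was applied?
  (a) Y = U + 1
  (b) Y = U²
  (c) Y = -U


Checking option (b) Y = U²:
  U = 4.345 -> Y = 18.875 ✓
  U = 4.406 -> Y = 19.412 ✓
  U = 4.094 -> Y = 16.763 ✓
All samples match this transformation.

(b) U²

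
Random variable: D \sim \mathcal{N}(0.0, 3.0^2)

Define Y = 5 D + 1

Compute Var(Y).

For Y = aD + b: Var(Y) = a² * Var(D)
Var(D) = 3.0^2 = 9
Var(Y) = 5² * 9 = 25 * 9 = 225

225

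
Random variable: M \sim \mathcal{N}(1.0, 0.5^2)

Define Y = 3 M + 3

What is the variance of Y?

For Y = aM + b: Var(Y) = a² * Var(M)
Var(M) = 0.5^2 = 0.25
Var(Y) = 3² * 0.25 = 9 * 0.25 = 2.25

2.25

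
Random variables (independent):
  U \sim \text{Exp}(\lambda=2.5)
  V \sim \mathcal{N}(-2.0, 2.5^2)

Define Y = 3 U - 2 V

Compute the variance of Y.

For independent RVs: Var(aX + bY) = a²Var(X) + b²Var(Y)
Var(U) = 0.16
Var(V) = 6.25
Var(Y) = 3²*0.16 + (-2)²*6.25
= 9*0.16 + 4*6.25 = 26.44

26.44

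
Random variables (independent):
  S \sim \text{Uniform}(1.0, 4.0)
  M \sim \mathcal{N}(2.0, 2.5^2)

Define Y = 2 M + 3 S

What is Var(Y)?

For independent RVs: Var(aX + bY) = a²Var(X) + b²Var(Y)
Var(S) = 0.75
Var(M) = 6.25
Var(Y) = 3²*0.75 + 2²*6.25
= 9*0.75 + 4*6.25 = 31.75

31.75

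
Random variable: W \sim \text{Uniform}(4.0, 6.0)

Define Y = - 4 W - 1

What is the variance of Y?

For Y = aW + b: Var(Y) = a² * Var(W)
Var(W) = (6 - 4)^2/12 = 0.33333333
Var(Y) = (-4)² * 0.33333333 = 16 * 0.33333333 = 5.3333333

5.3333333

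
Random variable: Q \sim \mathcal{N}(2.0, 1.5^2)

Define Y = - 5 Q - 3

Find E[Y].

For Y = -5Q - 3:
E[Y] = -5 * E[Q] - 3
E[Q] = 2.0 = 2
E[Y] = -5 * 2 - 3 = -13

-13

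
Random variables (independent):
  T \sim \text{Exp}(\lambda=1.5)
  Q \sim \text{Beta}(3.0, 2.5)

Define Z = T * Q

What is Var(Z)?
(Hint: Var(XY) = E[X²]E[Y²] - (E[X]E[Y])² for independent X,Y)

Var(XY) = E[X²]E[Y²] - (E[X]E[Y])²
E[T] = 0.66666667, Var(T) = 0.44444444
E[Q] = 0.54545455, Var(Q) = 0.038143675
E[T²] = 0.44444444 + 0.66666667² = 0.88888889
E[Q²] = 0.038143675 + 0.54545455² = 0.33566434
Var(Z) = 0.88888889*0.33566434 - (0.66666667*0.54545455)²
= 0.2983683 - 0.1322314 = 0.16613689

0.16613689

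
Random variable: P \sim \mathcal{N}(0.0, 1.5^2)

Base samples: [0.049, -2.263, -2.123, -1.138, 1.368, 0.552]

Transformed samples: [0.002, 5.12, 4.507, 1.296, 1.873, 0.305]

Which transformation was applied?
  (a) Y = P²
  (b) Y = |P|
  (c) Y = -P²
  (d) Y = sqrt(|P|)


Checking option (a) Y = P²:
  P = 0.049 -> Y = 0.002 ✓
  P = -2.263 -> Y = 5.12 ✓
  P = -2.123 -> Y = 4.507 ✓
All samples match this transformation.

(a) P²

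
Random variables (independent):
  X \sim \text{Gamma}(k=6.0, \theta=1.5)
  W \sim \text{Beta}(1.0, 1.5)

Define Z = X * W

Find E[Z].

For independent RVs: E[XY] = E[X]*E[Y]
E[X] = 9
E[W] = 0.4
E[Z] = 9 * 0.4 = 3.6

3.6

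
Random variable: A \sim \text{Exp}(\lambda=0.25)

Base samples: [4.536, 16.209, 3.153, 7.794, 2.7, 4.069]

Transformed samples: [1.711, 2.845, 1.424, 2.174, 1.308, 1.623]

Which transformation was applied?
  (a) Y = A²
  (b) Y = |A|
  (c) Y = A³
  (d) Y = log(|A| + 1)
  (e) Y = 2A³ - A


Checking option (d) Y = log(|A| + 1):
  A = 4.536 -> Y = 1.711 ✓
  A = 16.209 -> Y = 2.845 ✓
  A = 3.153 -> Y = 1.424 ✓
All samples match this transformation.

(d) log(|A| + 1)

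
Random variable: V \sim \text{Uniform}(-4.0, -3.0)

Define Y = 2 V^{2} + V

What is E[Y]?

E[Y] = 2*E[V²] + 1*E[V]
E[V] = -3.5
E[V²] = Var(V) + (E[V])² = 0.083333333 + 12.25 = 12.333333
E[Y] = 2*12.333333 + 1*(-3.5) = 21.166667

21.166667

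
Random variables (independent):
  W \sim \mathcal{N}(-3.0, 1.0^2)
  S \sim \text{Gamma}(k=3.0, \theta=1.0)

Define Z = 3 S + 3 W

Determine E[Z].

E[Z] = 3*E[W] + 3*E[S]
E[W] = -3
E[S] = 3
E[Z] = 3*(-3) + 3*3 = 0

0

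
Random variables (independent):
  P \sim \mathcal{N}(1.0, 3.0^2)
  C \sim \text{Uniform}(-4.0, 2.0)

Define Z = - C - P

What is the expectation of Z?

E[Z] = -1*E[P] - 1*E[C]
E[P] = 1
E[C] = -1
E[Z] = -1*1 - 1*(-1) = 0

0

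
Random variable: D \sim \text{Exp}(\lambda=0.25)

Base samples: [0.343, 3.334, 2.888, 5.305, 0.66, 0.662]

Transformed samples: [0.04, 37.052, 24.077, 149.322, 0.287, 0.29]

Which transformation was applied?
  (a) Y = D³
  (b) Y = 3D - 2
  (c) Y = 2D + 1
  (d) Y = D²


Checking option (a) Y = D³:
  D = 0.343 -> Y = 0.04 ✓
  D = 3.334 -> Y = 37.052 ✓
  D = 2.888 -> Y = 24.077 ✓
All samples match this transformation.

(a) D³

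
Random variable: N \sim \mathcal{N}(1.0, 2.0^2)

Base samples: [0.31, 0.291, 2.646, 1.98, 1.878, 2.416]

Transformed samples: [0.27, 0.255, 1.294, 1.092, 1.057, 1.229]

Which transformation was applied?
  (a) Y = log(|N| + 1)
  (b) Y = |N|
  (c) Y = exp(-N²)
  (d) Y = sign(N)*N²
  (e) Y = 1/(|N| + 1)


Checking option (a) Y = log(|N| + 1):
  N = 0.31 -> Y = 0.27 ✓
  N = 0.291 -> Y = 0.255 ✓
  N = 2.646 -> Y = 1.294 ✓
All samples match this transformation.

(a) log(|N| + 1)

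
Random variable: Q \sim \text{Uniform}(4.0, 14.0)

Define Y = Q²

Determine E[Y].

Using E[X²] = Var(X) + (E[X])²:
E[Q] = 9
Var(Q) = (14 - 4)^2/12 = 8.3333333
E[Q²] = 8.3333333 + 9² = 8.3333333 + 81 = 89.333333

89.333333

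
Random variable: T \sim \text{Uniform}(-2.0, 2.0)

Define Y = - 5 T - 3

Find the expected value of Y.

For Y = -5T - 3:
E[Y] = -5 * E[T] - 3
E[T] = (-2 + 2)/2 = 0
E[Y] = -5 * 0 - 3 = -3

-3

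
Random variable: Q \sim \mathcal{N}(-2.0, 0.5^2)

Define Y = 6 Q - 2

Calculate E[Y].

For Y = 6Q - 2:
E[Y] = 6 * E[Q] - 2
E[Q] = -2.0 = -2
E[Y] = 6 * (-2) - 2 = -14

-14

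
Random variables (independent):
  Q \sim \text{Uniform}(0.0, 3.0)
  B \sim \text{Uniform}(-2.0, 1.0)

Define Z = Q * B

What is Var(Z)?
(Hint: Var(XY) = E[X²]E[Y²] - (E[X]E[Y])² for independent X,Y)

Var(XY) = E[X²]E[Y²] - (E[X]E[Y])²
E[Q] = 1.5, Var(Q) = 0.75
E[B] = -0.5, Var(B) = 0.75
E[Q²] = 0.75 + 1.5² = 3
E[B²] = 0.75 + (-0.5)² = 1
Var(Z) = 3*1 - (1.5*(-0.5))²
= 3 - 0.5625 = 2.4375

2.4375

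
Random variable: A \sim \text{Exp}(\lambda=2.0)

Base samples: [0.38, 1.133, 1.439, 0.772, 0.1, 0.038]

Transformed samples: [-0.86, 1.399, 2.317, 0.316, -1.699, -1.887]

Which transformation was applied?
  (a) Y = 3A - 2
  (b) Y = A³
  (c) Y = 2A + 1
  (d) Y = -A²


Checking option (a) Y = 3A - 2:
  A = 0.38 -> Y = -0.86 ✓
  A = 1.133 -> Y = 1.399 ✓
  A = 1.439 -> Y = 2.317 ✓
All samples match this transformation.

(a) 3A - 2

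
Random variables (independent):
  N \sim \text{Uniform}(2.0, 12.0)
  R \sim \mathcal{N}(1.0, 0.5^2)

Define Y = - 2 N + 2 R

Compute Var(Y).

For independent RVs: Var(aX + bY) = a²Var(X) + b²Var(Y)
Var(N) = 8.3333333
Var(R) = 0.25
Var(Y) = (-2)²*8.3333333 + 2²*0.25
= 4*8.3333333 + 4*0.25 = 34.333333

34.333333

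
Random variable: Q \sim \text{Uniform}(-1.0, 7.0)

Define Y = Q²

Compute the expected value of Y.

E[Q²] = Var(Q) + (E[Q])² = 5.3333333 + 9 = 14.333333

14.333333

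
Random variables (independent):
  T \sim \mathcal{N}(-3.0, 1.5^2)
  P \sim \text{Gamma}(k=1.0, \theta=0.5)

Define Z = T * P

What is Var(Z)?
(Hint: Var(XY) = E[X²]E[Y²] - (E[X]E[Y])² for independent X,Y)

Var(XY) = E[X²]E[Y²] - (E[X]E[Y])²
E[T] = -3, Var(T) = 2.25
E[P] = 0.5, Var(P) = 0.25
E[T²] = 2.25 + (-3)² = 11.25
E[P²] = 0.25 + 0.5² = 0.5
Var(Z) = 11.25*0.5 - (-3*0.5)²
= 5.625 - 2.25 = 3.375

3.375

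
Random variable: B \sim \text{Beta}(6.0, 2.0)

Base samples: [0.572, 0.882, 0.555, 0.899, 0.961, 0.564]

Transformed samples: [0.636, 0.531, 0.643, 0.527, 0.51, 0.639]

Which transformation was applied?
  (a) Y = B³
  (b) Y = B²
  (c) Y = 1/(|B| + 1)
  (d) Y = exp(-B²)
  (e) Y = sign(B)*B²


Checking option (c) Y = 1/(|B| + 1):
  B = 0.572 -> Y = 0.636 ✓
  B = 0.882 -> Y = 0.531 ✓
  B = 0.555 -> Y = 0.643 ✓
All samples match this transformation.

(c) 1/(|B| + 1)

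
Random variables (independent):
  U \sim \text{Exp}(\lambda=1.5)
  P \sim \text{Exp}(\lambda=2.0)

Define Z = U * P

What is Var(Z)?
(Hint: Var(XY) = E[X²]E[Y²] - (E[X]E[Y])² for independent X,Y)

Var(XY) = E[X²]E[Y²] - (E[X]E[Y])²
E[U] = 0.66666667, Var(U) = 0.44444444
E[P] = 0.5, Var(P) = 0.25
E[U²] = 0.44444444 + 0.66666667² = 0.88888889
E[P²] = 0.25 + 0.5² = 0.5
Var(Z) = 0.88888889*0.5 - (0.66666667*0.5)²
= 0.44444444 - 0.11111111 = 0.33333333

0.33333333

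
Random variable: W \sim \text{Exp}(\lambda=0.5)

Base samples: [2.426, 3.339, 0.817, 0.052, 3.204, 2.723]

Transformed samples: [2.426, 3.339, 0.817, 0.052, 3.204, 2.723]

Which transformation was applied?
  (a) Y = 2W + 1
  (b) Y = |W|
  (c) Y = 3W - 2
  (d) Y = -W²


Checking option (b) Y = |W|:
  W = 2.426 -> Y = 2.426 ✓
  W = 3.339 -> Y = 3.339 ✓
  W = 0.817 -> Y = 0.817 ✓
All samples match this transformation.

(b) |W|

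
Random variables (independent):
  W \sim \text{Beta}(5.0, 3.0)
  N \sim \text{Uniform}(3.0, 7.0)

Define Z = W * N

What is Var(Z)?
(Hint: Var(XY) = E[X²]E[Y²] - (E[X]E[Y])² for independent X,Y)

Var(XY) = E[X²]E[Y²] - (E[X]E[Y])²
E[W] = 0.625, Var(W) = 0.026041667
E[N] = 5, Var(N) = 1.3333333
E[W²] = 0.026041667 + 0.625² = 0.41666667
E[N²] = 1.3333333 + 5² = 26.333333
Var(Z) = 0.41666667*26.333333 - (0.625*5)²
= 10.972222 - 9.765625 = 1.2065972

1.2065972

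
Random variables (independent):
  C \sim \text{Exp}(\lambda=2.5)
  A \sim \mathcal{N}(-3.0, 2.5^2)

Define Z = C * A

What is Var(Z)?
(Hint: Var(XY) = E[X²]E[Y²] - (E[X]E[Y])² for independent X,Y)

Var(XY) = E[X²]E[Y²] - (E[X]E[Y])²
E[C] = 0.4, Var(C) = 0.16
E[A] = -3, Var(A) = 6.25
E[C²] = 0.16 + 0.4² = 0.32
E[A²] = 6.25 + (-3)² = 15.25
Var(Z) = 0.32*15.25 - (0.4*(-3))²
= 4.88 - 1.44 = 3.44

3.44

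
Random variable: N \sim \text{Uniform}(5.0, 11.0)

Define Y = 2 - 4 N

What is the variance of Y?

For Y = aN + b: Var(Y) = a² * Var(N)
Var(N) = (11 - 5)^2/12 = 3
Var(Y) = (-4)² * 3 = 16 * 3 = 48

48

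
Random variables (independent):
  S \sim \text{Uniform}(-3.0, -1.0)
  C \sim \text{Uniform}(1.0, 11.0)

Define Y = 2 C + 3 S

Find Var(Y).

For independent RVs: Var(aX + bY) = a²Var(X) + b²Var(Y)
Var(S) = 0.33333333
Var(C) = 8.3333333
Var(Y) = 3²*0.33333333 + 2²*8.3333333
= 9*0.33333333 + 4*8.3333333 = 36.333333

36.333333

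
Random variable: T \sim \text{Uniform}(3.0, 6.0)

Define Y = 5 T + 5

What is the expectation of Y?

For Y = 5T + 5:
E[Y] = 5 * E[T] + 5
E[T] = (3 + 6)/2 = 4.5
E[Y] = 5 * 4.5 + 5 = 27.5

27.5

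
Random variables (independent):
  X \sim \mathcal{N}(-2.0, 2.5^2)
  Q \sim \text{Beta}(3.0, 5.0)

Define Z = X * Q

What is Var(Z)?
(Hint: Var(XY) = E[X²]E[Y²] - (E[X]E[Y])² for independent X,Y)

Var(XY) = E[X²]E[Y²] - (E[X]E[Y])²
E[X] = -2, Var(X) = 6.25
E[Q] = 0.375, Var(Q) = 0.026041667
E[X²] = 6.25 + (-2)² = 10.25
E[Q²] = 0.026041667 + 0.375² = 0.16666667
Var(Z) = 10.25*0.16666667 - (-2*0.375)²
= 1.7083333 - 0.5625 = 1.1458333

1.1458333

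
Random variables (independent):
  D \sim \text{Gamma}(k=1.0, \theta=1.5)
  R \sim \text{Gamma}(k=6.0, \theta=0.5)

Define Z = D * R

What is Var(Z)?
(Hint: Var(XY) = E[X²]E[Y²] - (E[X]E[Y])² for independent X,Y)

Var(XY) = E[X²]E[Y²] - (E[X]E[Y])²
E[D] = 1.5, Var(D) = 2.25
E[R] = 3, Var(R) = 1.5
E[D²] = 2.25 + 1.5² = 4.5
E[R²] = 1.5 + 3² = 10.5
Var(Z) = 4.5*10.5 - (1.5*3)²
= 47.25 - 20.25 = 27

27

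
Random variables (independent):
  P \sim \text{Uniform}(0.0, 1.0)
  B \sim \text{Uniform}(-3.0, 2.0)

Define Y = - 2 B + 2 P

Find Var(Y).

For independent RVs: Var(aX + bY) = a²Var(X) + b²Var(Y)
Var(P) = 0.083333333
Var(B) = 2.0833333
Var(Y) = 2²*0.083333333 + (-2)²*2.0833333
= 4*0.083333333 + 4*2.0833333 = 8.6666667

8.6666667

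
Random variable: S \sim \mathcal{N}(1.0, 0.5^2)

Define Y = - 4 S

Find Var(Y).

For Y = aS + b: Var(Y) = a² * Var(S)
Var(S) = 0.5^2 = 0.25
Var(Y) = (-4)² * 0.25 = 16 * 0.25 = 4

4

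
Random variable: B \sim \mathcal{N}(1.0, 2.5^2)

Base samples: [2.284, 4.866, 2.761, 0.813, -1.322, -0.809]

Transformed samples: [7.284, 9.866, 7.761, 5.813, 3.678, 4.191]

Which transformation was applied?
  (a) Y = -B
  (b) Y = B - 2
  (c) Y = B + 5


Checking option (c) Y = B + 5:
  B = 2.284 -> Y = 7.284 ✓
  B = 4.866 -> Y = 9.866 ✓
  B = 2.761 -> Y = 7.761 ✓
All samples match this transformation.

(c) B + 5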